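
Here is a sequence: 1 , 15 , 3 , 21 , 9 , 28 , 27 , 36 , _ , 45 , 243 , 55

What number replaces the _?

81

Taking every 2nd term gives 2 separate tracks.
Track A = 1, 3, 9, 27, ?, 243: powers of 3.
Track B = 15, 21, 28, 36, 45, 55: triangular numbers starting at T_5.
The gap is track A's term 5; the rule gives 81.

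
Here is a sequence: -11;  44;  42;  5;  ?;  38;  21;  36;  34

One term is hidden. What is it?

Positions follow the repeating pattern ABB; grouping by letter gives 2 tracks.
Stream A: -11, 5, 21 (arithmetic with common difference +16).
Stream B: 44, 42, ?, 38, 36, 34 (linear: a_n = 46 − 2·n).
The gap is stream B's term 3; the rule gives 40.

40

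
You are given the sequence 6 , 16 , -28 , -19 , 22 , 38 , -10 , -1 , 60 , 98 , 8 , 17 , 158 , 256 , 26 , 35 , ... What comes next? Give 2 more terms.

414, 670

Reading positions in blocks of 4 reveals the pattern AABB — 2 tracks woven together.
Stream A = 6, 16, 22, 38, 60, 98, 158, 256: Fibonacci-style (each term is the sum of the two before it).
Stream B = -28, -19, -10, -1, 8, 17, 26, 35: adding 9 each time.
Position 17 → stream A, term 9 = 414.
Term 18 comes from stream A (its 10th entry): 670.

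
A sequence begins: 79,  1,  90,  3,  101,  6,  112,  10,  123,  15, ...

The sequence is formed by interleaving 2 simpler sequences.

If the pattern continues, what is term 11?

134

Split by position mod 2 into 2 tracks.
Track A = 79, 90, 101, 112, 123: linear: a_n = 68 + 11·n.
Track B = 1, 3, 6, 10, 15: triangular numbers n(n+1)/2 for n = 1, 2, ….
Position 11 → track A, term 6 = 134.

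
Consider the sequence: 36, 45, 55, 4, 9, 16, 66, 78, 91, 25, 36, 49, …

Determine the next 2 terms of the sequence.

105, 120

Reading positions in blocks of 6 reveals the pattern AAABBB — 2 tracks woven together.
Subsequence A is 36, 45, 55, 66, 78, 91, which is the triangular numbers T_8, T_9, ….
Subsequence B is 4, 9, 16, 25, 36, 49, which is perfect squares starting at 2².
Term 13 comes from subsequence A (its 7th entry): 105.
Position 14 falls in subsequence A as its term 8, giving 120.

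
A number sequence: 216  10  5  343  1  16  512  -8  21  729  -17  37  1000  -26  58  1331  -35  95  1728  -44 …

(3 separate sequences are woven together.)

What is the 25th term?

2744

Split by position mod 3 into 3 tracks.
Track A: 216, 343, 512, 729, 1000, 1331, 1728 — perfect cubes starting at 6³.
Track B: 10, 1, -8, -17, -26, -35, -44 — arithmetic with common difference −9.
Track C: 5, 16, 21, 37, 58, 95 — a Fibonacci-like recurrence a_n = a_{n-1} + a_{n-2}.
The 25th slot belongs to track A; its 9th term is 2744.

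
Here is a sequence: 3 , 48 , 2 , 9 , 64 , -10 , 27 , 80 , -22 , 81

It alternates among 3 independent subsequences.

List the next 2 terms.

96, -34

Read the sequence 3 terms at a time; column i is its own pattern.
Track A = 3, 9, 27, 81: successive powers of 3.
Track B = 48, 64, 80: adding 16 each time.
Track C = 2, -10, -22: linear: a_n = 14 − 12·n.
The 11th slot belongs to track B; its 4th term is 96.
Position 12 falls in track C as its term 4, giving -34.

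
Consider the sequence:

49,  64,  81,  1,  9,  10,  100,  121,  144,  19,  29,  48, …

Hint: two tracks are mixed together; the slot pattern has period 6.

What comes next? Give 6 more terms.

169, 196, 225, 77, 125, 202

The slot pattern repeats as AAABBB (period 6), so there are 2 interleaved tracks.
Track A = 49, 64, 81, 100, 121, 144: perfect squares starting at 7².
Track B = 1, 9, 10, 19, 29, 48: Fibonacci-style (each term is the sum of the two before it).
Position 13 falls in track A as its term 7, giving 169.
Position 14 falls in track A as its term 8, giving 196.
Position 15 → track A, term 9 = 225.
Position 16 falls in track B as its term 7, giving 77.
Position 17 falls in track B as its term 8, giving 125.
Term 18 comes from track B (its 9th entry): 202.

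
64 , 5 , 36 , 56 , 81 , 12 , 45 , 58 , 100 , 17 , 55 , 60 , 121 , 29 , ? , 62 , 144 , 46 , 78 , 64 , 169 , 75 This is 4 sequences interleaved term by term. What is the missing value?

The terms cycle through 4 interleaved subsequences.
Track A is 64, 81, 100, 121, 144, 169, which is consecutive squares n² from n = 8.
Track B is 5, 12, 17, 29, 46, 75, which is a Fibonacci-like recurrence a_n = a_{n-1} + a_{n-2}.
Track C is 36, 45, 55, ?, 78, which is triangular numbers n(n+1)/2 for n = 8, 9, ….
Track D is 56, 58, 60, 62, 64, which is arithmetic with common difference +2.
Track C's pattern makes the blank 66.

66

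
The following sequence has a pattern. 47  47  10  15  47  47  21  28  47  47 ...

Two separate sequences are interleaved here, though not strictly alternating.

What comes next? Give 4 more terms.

Reading positions in blocks of 4 reveals the pattern AABB — 2 tracks woven together.
Subsequence A is 47, 47, 47, 47, 47, 47, which is always 47.
Subsequence B is 10, 15, 21, 28, which is triangular numbers n(n+1)/2 for n = 4, 5, ….
Position 11 falls in subsequence B as its term 5, giving 36.
The 12th slot belongs to subsequence B; its 6th term is 45.
The 13th slot belongs to subsequence A; its 7th term is 47.
Position 14 falls in subsequence A as its term 8, giving 47.

36, 45, 47, 47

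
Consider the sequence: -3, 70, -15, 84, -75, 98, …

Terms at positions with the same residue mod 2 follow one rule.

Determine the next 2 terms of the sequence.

-375, 112

The terms cycle through 2 interleaved subsequences.
Stream A: -3, -15, -75 (multiplying by 5 each time).
Stream B: 70, 84, 98 (adding 14 each time).
Position 7 falls in stream A as its term 4, giving -375.
Position 8 → stream B, term 4 = 112.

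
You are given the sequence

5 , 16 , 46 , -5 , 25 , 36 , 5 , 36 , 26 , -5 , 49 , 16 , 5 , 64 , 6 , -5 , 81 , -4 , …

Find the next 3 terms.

Split by position mod 3 into 3 tracks.
Track A: 5, -5, 5, -5, 5, -5 — alternating ±5.
Track B: 16, 25, 36, 49, 64, 81 — the squares 4², 5², 6², ….
Track C: 46, 36, 26, 16, 6, -4 — linear: a_n = 56 − 10·n.
Position 19 falls in track A as its term 7, giving 5.
Position 20 falls in track B as its term 7, giving 100.
The 21st slot belongs to track C; its 7th term is -14.

5, 100, -14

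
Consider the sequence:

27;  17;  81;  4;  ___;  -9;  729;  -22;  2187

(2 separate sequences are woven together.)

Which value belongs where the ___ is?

243

Odd-indexed and even-indexed terms follow separate rules.
Stream A = 27, 81, ?, 729, 2187: powers 3^3, 3^4, 3^5, ….
Stream B = 17, 4, -9, -22: arithmetic with common difference −13.
The gap is stream A's term 3; the rule gives 243.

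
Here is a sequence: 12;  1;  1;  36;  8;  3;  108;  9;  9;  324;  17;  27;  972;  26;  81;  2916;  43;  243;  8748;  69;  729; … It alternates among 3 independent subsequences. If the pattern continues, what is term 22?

26244

The terms cycle through 3 interleaved subsequences.
Subsequence A: 12, 36, 108, 324, 972, 2916, 8748 (a geometric progression (common ratio 3)).
Subsequence B: 1, 8, 9, 17, 26, 43, 69 (each term equals the sum of the previous two).
Subsequence C: 1, 3, 9, 27, 81, 243, 729 (powers 3^0, 3^1, 3^2, …).
Position 22 → subsequence A, term 8 = 26244.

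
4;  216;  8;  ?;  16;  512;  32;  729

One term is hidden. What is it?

343

Odd-indexed and even-indexed terms follow separate rules.
Subsequence A: 4, 8, 16, 32 — successive powers of 2.
Subsequence B: 216, ?, 512, 729 — consecutive cubes n³ from n = 6.
Filling subsequence B at index 2 by its rule yields 343.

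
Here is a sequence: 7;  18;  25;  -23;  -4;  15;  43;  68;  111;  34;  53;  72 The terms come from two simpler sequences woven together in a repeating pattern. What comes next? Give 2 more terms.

Reading positions in blocks of 6 reveals the pattern AAABBB — 2 tracks woven together.
Subsequence A is 7, 18, 25, 43, 68, 111, which is a Fibonacci-like recurrence a_n = a_{n-1} + a_{n-2}.
Subsequence B is -23, -4, 15, 34, 53, 72, which is linear: a_n = -42 + 19·n.
The 13th slot belongs to subsequence A; its 7th term is 179.
Position 14 → subsequence A, term 8 = 290.

179, 290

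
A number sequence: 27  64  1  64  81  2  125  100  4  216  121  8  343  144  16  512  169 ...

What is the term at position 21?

Split by position mod 3 into 3 tracks.
Stream A: 27, 64, 125, 216, 343, 512 — the cubes 3³, 4³, 5³, ….
Stream B: 64, 81, 100, 121, 144, 169 — consecutive squares n² from n = 8.
Stream C: 1, 2, 4, 8, 16 — powers of 2.
Position 21 → stream C, term 7 = 64.

64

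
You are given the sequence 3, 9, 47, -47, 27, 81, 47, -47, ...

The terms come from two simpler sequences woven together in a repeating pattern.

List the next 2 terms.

Positions follow the repeating pattern AABB; grouping by letter gives 2 tracks.
Stream A: 3, 9, 27, 81 (powers of 3).
Stream B: 47, -47, 47, -47 (oscillating between 47 and -47).
Position 9 falls in stream A as its term 5, giving 243.
Term 10 comes from stream A (its 6th entry): 729.

243, 729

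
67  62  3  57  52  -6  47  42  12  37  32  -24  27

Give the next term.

The slot pattern repeats as AAB (period 3), so there are 2 interleaved tracks.
Track A: 67, 62, 57, 52, 47, 42, 37, 32, 27 (arithmetic, step −5).
Track B: 3, -6, 12, -24 (geometric, ×-2 each step).
Term 14 comes from track A (its 10th entry): 22.

22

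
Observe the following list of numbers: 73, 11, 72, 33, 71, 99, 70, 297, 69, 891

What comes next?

Taking every 2nd term gives 2 separate tracks.
Stream A = 73, 72, 71, 70, 69: subtracting 1 each time.
Stream B = 11, 33, 99, 297, 891: multiplying by 3 each time.
Position 11 falls in stream A as its term 6, giving 68.

68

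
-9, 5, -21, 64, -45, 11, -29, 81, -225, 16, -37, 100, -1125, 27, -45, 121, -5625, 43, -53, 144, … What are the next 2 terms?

-28125, 70

Split by position mod 4 into 4 tracks.
Track A is -9, -45, -225, -1125, -5625, which is geometric, ×5 each step.
Track B is 5, 11, 16, 27, 43, which is a Fibonacci-like recurrence a_n = a_{n-1} + a_{n-2}.
Track C is -21, -29, -37, -45, -53, which is subtracting 8 each time.
Track D is 64, 81, 100, 121, 144, which is the squares 8², 9², 10², ….
Position 21 → track A, term 6 = -28125.
The 22nd slot belongs to track B; its 6th term is 70.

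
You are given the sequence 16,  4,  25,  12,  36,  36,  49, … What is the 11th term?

Positions 1, 3, 5, … form one subsequence and positions 2, 4, 6, … form another.
Stream A: 16, 25, 36, 49 — consecutive squares n² from n = 4.
Stream B: 4, 12, 36 — a geometric progression (common ratio 3).
Term 11 comes from stream A (its 6th entry): 81.

81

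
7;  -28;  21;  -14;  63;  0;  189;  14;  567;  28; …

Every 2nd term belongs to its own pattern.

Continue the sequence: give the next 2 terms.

Taking every 2nd term gives 2 separate tracks.
Track A is 7, 21, 63, 189, 567, which is multiplying by 3 each time.
Track B is -28, -14, 0, 14, 28, which is adding 14 each time.
Position 11 falls in track A as its term 6, giving 1701.
Position 12 falls in track B as its term 6, giving 42.

1701, 42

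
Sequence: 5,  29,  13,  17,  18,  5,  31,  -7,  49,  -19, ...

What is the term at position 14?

Odd-indexed and even-indexed terms follow separate rules.
Track A is 5, 13, 18, 31, 49, which is a Fibonacci-like recurrence a_n = a_{n-1} + a_{n-2}.
Track B is 29, 17, 5, -7, -19, which is arithmetic with common difference −12.
Position 14 → track B, term 7 = -43.

-43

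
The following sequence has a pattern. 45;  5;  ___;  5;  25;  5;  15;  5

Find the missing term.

35

The terms cycle through 2 interleaved subsequences.
Stream A = 45, ?, 25, 15: linear: a_n = 55 − 10·n.
Stream B = 5, 5, 5, 5: constant 5.
The gap is stream A's term 2; the rule gives 35.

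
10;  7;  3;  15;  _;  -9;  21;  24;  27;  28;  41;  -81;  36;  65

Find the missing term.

17

Split by position mod 3 into 3 tracks.
Track A is 10, 15, 21, 28, 36, which is triangular numbers starting at T_4.
Track B is 7, ?, 24, 41, 65, which is Fibonacci-style (each term is the sum of the two before it).
Track C is 3, -9, 27, -81, which is geometric with ratio -3.
Track B's pattern makes the blank 17.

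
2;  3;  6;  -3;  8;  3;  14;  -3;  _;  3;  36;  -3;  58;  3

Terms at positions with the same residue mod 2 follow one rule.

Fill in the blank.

Split by position mod 2 into 2 tracks.
Stream A: 2, 6, 8, 14, ?, 36, 58. Each term equals the sum of the previous two.
Stream B: 3, -3, 3, -3, 3, -3, 3. Oscillating between 3 and -3.
The gap is stream A's term 5; the rule gives 22.

22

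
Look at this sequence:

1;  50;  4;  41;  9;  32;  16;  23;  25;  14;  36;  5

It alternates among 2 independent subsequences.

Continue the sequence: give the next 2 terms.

49, -4

Odd-indexed and even-indexed terms follow separate rules.
Track A: 1, 4, 9, 16, 25, 36 (consecutive squares n² from n = 1).
Track B: 50, 41, 32, 23, 14, 5 (linear: a_n = 59 − 9·n).
Position 13 falls in track A as its term 7, giving 49.
Position 14 → track B, term 7 = -4.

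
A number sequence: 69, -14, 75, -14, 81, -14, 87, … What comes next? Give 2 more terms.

-14, 93

Split by position mod 2 into 2 tracks.
Stream A: 69, 75, 81, 87. Arithmetic with common difference +6.
Stream B: -14, -14, -14. Constant -14.
Term 8 comes from stream B (its 4th entry): -14.
The 9th slot belongs to stream A; its 5th term is 93.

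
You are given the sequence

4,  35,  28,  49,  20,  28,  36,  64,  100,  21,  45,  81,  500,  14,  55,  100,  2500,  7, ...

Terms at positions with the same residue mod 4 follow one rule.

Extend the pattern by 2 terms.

66, 121

Read the sequence 4 terms at a time; column i is its own pattern.
Stream A is 4, 20, 100, 500, 2500, which is a geometric progression (common ratio 5).
Stream B is 35, 28, 21, 14, 7, which is arithmetic with common difference −7.
Stream C is 28, 36, 45, 55, which is triangular numbers starting at T_7.
Stream D is 49, 64, 81, 100, which is consecutive squares n² from n = 7.
Position 19 → stream C, term 5 = 66.
Position 20 → stream D, term 5 = 121.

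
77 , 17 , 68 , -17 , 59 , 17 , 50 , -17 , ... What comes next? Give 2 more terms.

41, 17

Odd-indexed and even-indexed terms follow separate rules.
Stream A: 77, 68, 59, 50 (subtracting 9 each time).
Stream B: 17, -17, 17, -17 (alternating ±17).
Position 9 falls in stream A as its term 5, giving 41.
Position 10 → stream B, term 5 = 17.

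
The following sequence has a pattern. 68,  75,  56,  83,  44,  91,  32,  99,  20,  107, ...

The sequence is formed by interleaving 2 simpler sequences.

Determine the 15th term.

Taking every 2nd term gives 2 separate tracks.
Subsequence A = 68, 56, 44, 32, 20: subtracting 12 each time.
Subsequence B = 75, 83, 91, 99, 107: arithmetic, step +8.
Position 15 falls in subsequence A as its term 8, giving -16.

-16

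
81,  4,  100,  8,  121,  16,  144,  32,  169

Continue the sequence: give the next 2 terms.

64, 196

Split by position mod 2 into 2 tracks.
Stream A = 81, 100, 121, 144, 169: perfect squares starting at 9².
Stream B = 4, 8, 16, 32: powers of 2.
Position 10 falls in stream B as its term 5, giving 64.
Position 11 → stream A, term 6 = 196.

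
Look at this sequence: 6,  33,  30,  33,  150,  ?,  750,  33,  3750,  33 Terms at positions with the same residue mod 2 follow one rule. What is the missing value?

The terms cycle through 2 interleaved subsequences.
Stream A: 6, 30, 150, 750, 3750. Multiplying by 5 each time.
Stream B: 33, 33, ?, 33, 33. Constant 33.
So the missing entry in stream B is 33.

33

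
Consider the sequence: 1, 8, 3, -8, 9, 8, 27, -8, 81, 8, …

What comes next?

243

Odd-indexed and even-indexed terms follow separate rules.
Track A: 1, 3, 9, 27, 81. Powers 3^0, 3^1, 3^2, ….
Track B: 8, -8, 8, -8, 8. Alternating ±8.
Position 11 falls in track A as its term 6, giving 243.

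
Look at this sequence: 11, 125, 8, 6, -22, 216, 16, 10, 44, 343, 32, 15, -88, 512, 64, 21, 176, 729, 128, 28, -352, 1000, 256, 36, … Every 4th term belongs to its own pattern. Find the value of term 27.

Taking every 4th term gives 4 separate tracks.
Track A: 11, -22, 44, -88, 176, -352 (multiplying by -2 each time).
Track B: 125, 216, 343, 512, 729, 1000 (perfect cubes starting at 5³).
Track C: 8, 16, 32, 64, 128, 256 (powers of 2).
Track D: 6, 10, 15, 21, 28, 36 (triangular numbers n(n+1)/2 for n = 3, 4, …).
Position 27 falls in track C as its term 7, giving 512.

512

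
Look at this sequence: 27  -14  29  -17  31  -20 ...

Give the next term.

33

Odd-indexed and even-indexed terms follow separate rules.
Subsequence A: 27, 29, 31 (adding 2 each time).
Subsequence B: -14, -17, -20 (arithmetic with common difference −3).
Position 7 → subsequence A, term 4 = 33.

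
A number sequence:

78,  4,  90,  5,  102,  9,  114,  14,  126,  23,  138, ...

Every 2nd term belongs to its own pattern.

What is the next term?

37

Split by position mod 2 into 2 tracks.
Track A is 78, 90, 102, 114, 126, 138, which is linear: a_n = 66 + 12·n.
Track B is 4, 5, 9, 14, 23, which is Fibonacci-style (each term is the sum of the two before it).
Position 12 → track B, term 6 = 37.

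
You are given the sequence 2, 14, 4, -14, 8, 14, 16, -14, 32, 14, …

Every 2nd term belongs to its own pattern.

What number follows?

The terms cycle through 2 interleaved subsequences.
Track A: 2, 4, 8, 16, 32. Geometric, ×2 each step.
Track B: 14, -14, 14, -14, 14. Oscillating between 14 and -14.
Term 11 comes from track A (its 6th entry): 64.

64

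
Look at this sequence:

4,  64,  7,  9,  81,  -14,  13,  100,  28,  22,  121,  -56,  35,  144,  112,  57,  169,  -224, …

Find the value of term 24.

-896

Read the sequence 3 terms at a time; column i is its own pattern.
Track A = 4, 9, 13, 22, 35, 57: Fibonacci-style (each term is the sum of the two before it).
Track B = 64, 81, 100, 121, 144, 169: consecutive squares n² from n = 8.
Track C = 7, -14, 28, -56, 112, -224: multiplying by -2 each time.
Position 24 → track C, term 8 = -896.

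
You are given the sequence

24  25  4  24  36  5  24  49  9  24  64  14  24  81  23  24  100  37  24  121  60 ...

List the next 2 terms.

Taking every 3rd term gives 3 separate tracks.
Stream A: 24, 24, 24, 24, 24, 24, 24 (constant 24).
Stream B: 25, 36, 49, 64, 81, 100, 121 (consecutive squares n² from n = 5).
Stream C: 4, 5, 9, 14, 23, 37, 60 (a Fibonacci-like recurrence a_n = a_{n-1} + a_{n-2}).
Position 22 falls in stream A as its term 8, giving 24.
The 23rd slot belongs to stream B; its 8th term is 144.

24, 144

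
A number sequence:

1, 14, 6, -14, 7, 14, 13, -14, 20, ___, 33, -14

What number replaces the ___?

14

Positions 1, 3, 5, … form one subsequence and positions 2, 4, 6, … form another.
Track A = 1, 6, 7, 13, 20, 33: a Fibonacci-like recurrence a_n = a_{n-1} + a_{n-2}.
Track B = 14, -14, 14, -14, ?, -14: oscillating between 14 and -14.
Track B's pattern makes the blank 14.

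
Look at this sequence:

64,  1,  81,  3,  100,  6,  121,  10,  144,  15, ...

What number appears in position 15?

225

Split by position mod 2 into 2 tracks.
Track A: 64, 81, 100, 121, 144 — consecutive squares n² from n = 8.
Track B: 1, 3, 6, 10, 15 — the triangular numbers T_1, T_2, ….
Term 15 comes from track A (its 8th entry): 225.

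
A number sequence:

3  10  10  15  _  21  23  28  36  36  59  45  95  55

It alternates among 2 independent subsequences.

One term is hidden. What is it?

13

The terms cycle through 2 interleaved subsequences.
Track A is 3, 10, ?, 23, 36, 59, 95, which is each term equals the sum of the previous two.
Track B is 10, 15, 21, 28, 36, 45, 55, which is triangular numbers n(n+1)/2 for n = 4, 5, ….
So the missing entry in track A is 13.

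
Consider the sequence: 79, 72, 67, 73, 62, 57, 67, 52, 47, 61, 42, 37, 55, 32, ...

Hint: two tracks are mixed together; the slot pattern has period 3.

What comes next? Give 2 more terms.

27, 49

Reading positions in blocks of 3 reveals the pattern ABB — 2 tracks woven together.
Track A: 79, 73, 67, 61, 55 — arithmetic, step −6.
Track B: 72, 67, 62, 57, 52, 47, 42, 37, 32 — arithmetic with common difference −5.
Position 15 → track B, term 10 = 27.
Position 16 falls in track A as its term 6, giving 49.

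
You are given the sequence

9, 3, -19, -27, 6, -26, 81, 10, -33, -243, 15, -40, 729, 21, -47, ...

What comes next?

-2187

The terms cycle through 3 interleaved subsequences.
Stream A is 9, -27, 81, -243, 729, which is geometric with ratio -3.
Stream B is 3, 6, 10, 15, 21, which is triangular numbers starting at T_2.
Stream C is -19, -26, -33, -40, -47, which is arithmetic with common difference −7.
Position 16 falls in stream A as its term 6, giving -2187.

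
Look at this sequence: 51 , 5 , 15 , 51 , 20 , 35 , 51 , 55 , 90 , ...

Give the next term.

51

The slot pattern repeats as ABB (period 3), so there are 2 interleaved tracks.
Track A is 51, 51, 51, which is constant 51.
Track B is 5, 15, 20, 35, 55, 90, which is Fibonacci-style (each term is the sum of the two before it).
Position 10 falls in track A as its term 4, giving 51.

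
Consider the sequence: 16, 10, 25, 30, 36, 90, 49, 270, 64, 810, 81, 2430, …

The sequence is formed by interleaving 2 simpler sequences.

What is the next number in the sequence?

100

Split by position mod 2 into 2 tracks.
Stream A = 16, 25, 36, 49, 64, 81: perfect squares starting at 4².
Stream B = 10, 30, 90, 270, 810, 2430: geometric, ×3 each step.
Term 13 comes from stream A (its 7th entry): 100.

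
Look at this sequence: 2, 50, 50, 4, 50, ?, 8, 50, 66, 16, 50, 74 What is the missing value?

Split by position mod 3: positions 1, 4, 7, … form one track, and each other residue class forms its own.
Track A = 2, 4, 8, 16: powers of 2.
Track B = 50, 50, 50, 50: constant 50.
Track C = 50, ?, 66, 74: arithmetic with common difference +8.
Track C's pattern makes the blank 58.

58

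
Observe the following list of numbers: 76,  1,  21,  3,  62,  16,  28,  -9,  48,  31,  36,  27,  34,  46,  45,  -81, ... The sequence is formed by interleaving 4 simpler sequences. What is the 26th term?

Split by position mod 4: positions 1, 5, 9, … form one track, and each other residue class forms its own.
Track A: 76, 62, 48, 34 (subtracting 14 each time).
Track B: 1, 16, 31, 46 (arithmetic with common difference +15).
Track C: 21, 28, 36, 45 (triangular numbers starting at T_6).
Track D: 3, -9, 27, -81 (multiplying by -3 each time).
Position 26 → track B, term 7 = 91.

91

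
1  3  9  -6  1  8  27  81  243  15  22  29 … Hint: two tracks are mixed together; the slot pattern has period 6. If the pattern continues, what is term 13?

729

Reading positions in blocks of 6 reveals the pattern AAABBB — 2 tracks woven together.
Subsequence A: 1, 3, 9, 27, 81, 243 — powers 3^0, 3^1, 3^2, ….
Subsequence B: -6, 1, 8, 15, 22, 29 — adding 7 each time.
Term 13 comes from subsequence A (its 7th entry): 729.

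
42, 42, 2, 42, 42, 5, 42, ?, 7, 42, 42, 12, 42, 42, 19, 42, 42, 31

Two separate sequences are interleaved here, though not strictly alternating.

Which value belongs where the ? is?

The slot pattern repeats as AAB (period 3), so there are 2 interleaved tracks.
Track A is 42, 42, 42, 42, 42, ?, 42, 42, 42, 42, 42, 42, which is always 42.
Track B is 2, 5, 7, 12, 19, 31, which is a Fibonacci-like recurrence a_n = a_{n-1} + a_{n-2}.
So the missing entry in track A is 42.

42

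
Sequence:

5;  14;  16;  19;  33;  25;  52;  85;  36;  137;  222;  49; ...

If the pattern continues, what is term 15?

Reading positions in blocks of 3 reveals the pattern AAB — 2 tracks woven together.
Track A is 5, 14, 19, 33, 52, 85, 137, 222, which is Fibonacci-style (each term is the sum of the two before it).
Track B is 16, 25, 36, 49, which is perfect squares starting at 4².
Position 15 falls in track B as its term 5, giving 64.

64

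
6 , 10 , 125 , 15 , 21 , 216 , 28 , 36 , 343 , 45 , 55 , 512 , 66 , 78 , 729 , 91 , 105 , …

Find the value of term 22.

153

Reading positions in blocks of 3 reveals the pattern AAB — 2 tracks woven together.
Subsequence A = 6, 10, 15, 21, 28, 36, 45, 55, 66, 78, 91, 105: triangular numbers n(n+1)/2 for n = 3, 4, ….
Subsequence B = 125, 216, 343, 512, 729: perfect cubes starting at 5³.
The 22nd slot belongs to subsequence A; its 15th term is 153.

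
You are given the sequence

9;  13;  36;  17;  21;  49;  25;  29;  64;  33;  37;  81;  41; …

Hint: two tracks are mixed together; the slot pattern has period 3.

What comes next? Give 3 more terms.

45, 100, 49

Reading positions in blocks of 3 reveals the pattern AAB — 2 tracks woven together.
Stream A is 9, 13, 17, 21, 25, 29, 33, 37, 41, which is linear: a_n = 5 + 4·n.
Stream B is 36, 49, 64, 81, which is consecutive squares n² from n = 6.
Position 14 → stream A, term 10 = 45.
Position 15 → stream B, term 5 = 100.
Term 16 comes from stream A (its 11th entry): 49.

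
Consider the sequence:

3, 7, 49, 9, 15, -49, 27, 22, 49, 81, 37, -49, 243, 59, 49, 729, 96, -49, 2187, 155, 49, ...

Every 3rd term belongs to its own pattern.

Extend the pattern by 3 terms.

The terms cycle through 3 interleaved subsequences.
Subsequence A: 3, 9, 27, 81, 243, 729, 2187 — powers of 3.
Subsequence B: 7, 15, 22, 37, 59, 96, 155 — each term equals the sum of the previous two.
Subsequence C: 49, -49, 49, -49, 49, -49, 49 — the oscillation 49·(−1)^(n+1).
Position 22 → subsequence A, term 8 = 6561.
Term 23 comes from subsequence B (its 8th entry): 251.
Position 24 → subsequence C, term 8 = -49.

6561, 251, -49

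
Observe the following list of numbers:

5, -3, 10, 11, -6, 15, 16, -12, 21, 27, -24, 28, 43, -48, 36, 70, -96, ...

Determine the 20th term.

Split by position mod 3: positions 1, 4, 7, … form one track, and each other residue class forms its own.
Track A is 5, 11, 16, 27, 43, 70, which is Fibonacci-style (each term is the sum of the two before it).
Track B is -3, -6, -12, -24, -48, -96, which is multiplying by 2 each time.
Track C is 10, 15, 21, 28, 36, which is triangular numbers n(n+1)/2 for n = 4, 5, ….
Term 20 comes from track B (its 7th entry): -192.

-192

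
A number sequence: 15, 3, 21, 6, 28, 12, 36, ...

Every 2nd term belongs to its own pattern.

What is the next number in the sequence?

The terms cycle through 2 interleaved subsequences.
Subsequence A: 15, 21, 28, 36 (the triangular numbers T_5, T_6, …).
Subsequence B: 3, 6, 12 (multiplying by 2 each time).
The 8th slot belongs to subsequence B; its 4th term is 24.

24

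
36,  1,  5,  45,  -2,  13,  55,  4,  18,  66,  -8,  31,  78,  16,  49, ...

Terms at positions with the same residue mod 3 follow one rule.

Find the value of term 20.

64

Split by position mod 3: positions 1, 4, 7, … form one track, and each other residue class forms its own.
Subsequence A: 36, 45, 55, 66, 78 (triangular numbers n(n+1)/2 for n = 8, 9, …).
Subsequence B: 1, -2, 4, -8, 16 (geometric with ratio -2).
Subsequence C: 5, 13, 18, 31, 49 (each term equals the sum of the previous two).
Position 20 falls in subsequence B as its term 7, giving 64.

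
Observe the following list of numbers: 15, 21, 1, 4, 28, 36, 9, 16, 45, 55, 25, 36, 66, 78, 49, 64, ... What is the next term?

The slot pattern repeats as AABB (period 4), so there are 2 interleaved tracks.
Track A = 15, 21, 28, 36, 45, 55, 66, 78: triangular numbers n(n+1)/2 for n = 5, 6, ….
Track B = 1, 4, 9, 16, 25, 36, 49, 64: the squares 1², 2², 3², ….
Position 17 falls in track A as its term 9, giving 91.

91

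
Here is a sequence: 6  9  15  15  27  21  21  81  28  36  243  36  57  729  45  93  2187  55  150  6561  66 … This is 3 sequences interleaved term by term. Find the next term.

Taking every 3rd term gives 3 separate tracks.
Stream A: 6, 15, 21, 36, 57, 93, 150 — each term equals the sum of the previous two.
Stream B: 9, 27, 81, 243, 729, 2187, 6561 — powers of 3.
Stream C: 15, 21, 28, 36, 45, 55, 66 — the triangular numbers T_5, T_6, ….
Term 22 comes from stream A (its 8th entry): 243.

243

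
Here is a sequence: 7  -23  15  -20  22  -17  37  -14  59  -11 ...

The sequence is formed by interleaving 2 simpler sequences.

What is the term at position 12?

Odd-indexed and even-indexed terms follow separate rules.
Subsequence A: 7, 15, 22, 37, 59 — each term equals the sum of the previous two.
Subsequence B: -23, -20, -17, -14, -11 — linear: a_n = -26 + 3·n.
The 12th slot belongs to subsequence B; its 6th term is -8.

-8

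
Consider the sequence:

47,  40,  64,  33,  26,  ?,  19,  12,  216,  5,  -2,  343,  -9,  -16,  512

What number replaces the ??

Positions follow the repeating pattern AAB; grouping by letter gives 2 tracks.
Track A: 47, 40, 33, 26, 19, 12, 5, -2, -9, -16 (arithmetic, step −7).
Track B: 64, ?, 216, 343, 512 (consecutive cubes n³ from n = 4).
The gap is track B's term 2; the rule gives 125.

125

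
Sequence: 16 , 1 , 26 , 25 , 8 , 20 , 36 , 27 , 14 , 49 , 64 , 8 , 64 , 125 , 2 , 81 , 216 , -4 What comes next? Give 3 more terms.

Read the sequence 3 terms at a time; column i is its own pattern.
Track A is 16, 25, 36, 49, 64, 81, which is the squares 4², 5², 6², ….
Track B is 1, 8, 27, 64, 125, 216, which is perfect cubes starting at 1³.
Track C is 26, 20, 14, 8, 2, -4, which is arithmetic with common difference −6.
Term 19 comes from track A (its 7th entry): 100.
Term 20 comes from track B (its 7th entry): 343.
Position 21 → track C, term 7 = -10.

100, 343, -10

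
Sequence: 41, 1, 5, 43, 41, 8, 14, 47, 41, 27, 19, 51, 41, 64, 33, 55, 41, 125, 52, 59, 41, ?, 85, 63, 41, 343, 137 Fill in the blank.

216

Read the sequence 4 terms at a time; column i is its own pattern.
Track A: 41, 41, 41, 41, 41, 41, 41 (constant 41).
Track B: 1, 8, 27, 64, 125, ?, 343 (the cubes 1³, 2³, 3³, …).
Track C: 5, 14, 19, 33, 52, 85, 137 (each term equals the sum of the previous two).
Track D: 43, 47, 51, 55, 59, 63 (adding 4 each time).
So the missing entry in track B is 216.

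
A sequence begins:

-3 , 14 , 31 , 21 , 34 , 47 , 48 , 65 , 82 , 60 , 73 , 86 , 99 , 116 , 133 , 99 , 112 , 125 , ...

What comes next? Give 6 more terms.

Reading positions in blocks of 6 reveals the pattern AAABBB — 2 tracks woven together.
Subsequence A is -3, 14, 31, 48, 65, 82, 99, 116, 133, which is arithmetic with common difference +17.
Subsequence B is 21, 34, 47, 60, 73, 86, 99, 112, 125, which is linear: a_n = 8 + 13·n.
Position 19 falls in subsequence A as its term 10, giving 150.
Term 20 comes from subsequence A (its 11th entry): 167.
Term 21 comes from subsequence A (its 12th entry): 184.
Position 22 falls in subsequence B as its term 10, giving 138.
Position 23 falls in subsequence B as its term 11, giving 151.
Position 24 → subsequence B, term 12 = 164.

150, 167, 184, 138, 151, 164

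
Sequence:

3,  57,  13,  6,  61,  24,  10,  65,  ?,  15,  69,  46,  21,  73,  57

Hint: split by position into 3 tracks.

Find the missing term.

35

The terms cycle through 3 interleaved subsequences.
Stream A: 3, 6, 10, 15, 21 — the triangular numbers T_2, T_3, ….
Stream B: 57, 61, 65, 69, 73 — arithmetic with common difference +4.
Stream C: 13, 24, ?, 46, 57 — linear: a_n = 2 + 11·n.
The gap is stream C's term 3; the rule gives 35.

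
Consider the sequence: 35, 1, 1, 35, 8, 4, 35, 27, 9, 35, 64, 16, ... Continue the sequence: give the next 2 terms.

Split by position mod 3 into 3 tracks.
Subsequence A: 35, 35, 35, 35. Constant 35.
Subsequence B: 1, 8, 27, 64. Perfect cubes starting at 1³.
Subsequence C: 1, 4, 9, 16. Consecutive squares n² from n = 1.
The 13th slot belongs to subsequence A; its 5th term is 35.
Position 14 → subsequence B, term 5 = 125.

35, 125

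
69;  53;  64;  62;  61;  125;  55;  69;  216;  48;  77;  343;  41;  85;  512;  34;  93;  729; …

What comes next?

27

Split by position mod 3 into 3 tracks.
Subsequence A = 69, 62, 55, 48, 41, 34: subtracting 7 each time.
Subsequence B = 53, 61, 69, 77, 85, 93: arithmetic with common difference +8.
Subsequence C = 64, 125, 216, 343, 512, 729: consecutive cubes n³ from n = 4.
The 19th slot belongs to subsequence A; its 7th term is 27.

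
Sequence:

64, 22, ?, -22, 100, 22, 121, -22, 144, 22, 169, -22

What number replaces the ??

Odd-indexed and even-indexed terms follow separate rules.
Stream A: 64, ?, 100, 121, 144, 169 — the squares 8², 9², 10², ….
Stream B: 22, -22, 22, -22, 22, -22 — the oscillation 22·(−1)^(n+1).
So the missing entry in stream A is 81.

81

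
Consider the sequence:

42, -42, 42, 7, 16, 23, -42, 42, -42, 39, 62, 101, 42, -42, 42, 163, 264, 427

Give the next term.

Reading positions in blocks of 6 reveals the pattern AAABBB — 2 tracks woven together.
Track A: 42, -42, 42, -42, 42, -42, 42, -42, 42 (the oscillation 42·(−1)^(n+1)).
Track B: 7, 16, 23, 39, 62, 101, 163, 264, 427 (a Fibonacci-like recurrence a_n = a_{n-1} + a_{n-2}).
Term 19 comes from track A (its 10th entry): -42.

-42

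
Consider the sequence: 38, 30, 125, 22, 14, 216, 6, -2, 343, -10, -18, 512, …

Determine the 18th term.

1000

Positions follow the repeating pattern AAB; grouping by letter gives 2 tracks.
Track A = 38, 30, 22, 14, 6, -2, -10, -18: arithmetic, step −8.
Track B = 125, 216, 343, 512: consecutive cubes n³ from n = 5.
Position 18 falls in track B as its term 6, giving 1000.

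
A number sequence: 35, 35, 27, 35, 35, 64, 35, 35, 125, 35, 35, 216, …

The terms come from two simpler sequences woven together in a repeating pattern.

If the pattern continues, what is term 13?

35

Positions follow the repeating pattern AAB; grouping by letter gives 2 tracks.
Subsequence A is 35, 35, 35, 35, 35, 35, 35, 35, which is the constant sequence 35.
Subsequence B is 27, 64, 125, 216, which is perfect cubes starting at 3³.
Term 13 comes from subsequence A (its 9th entry): 35.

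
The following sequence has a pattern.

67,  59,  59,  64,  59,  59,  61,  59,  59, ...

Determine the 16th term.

Reading positions in blocks of 3 reveals the pattern ABB — 2 tracks woven together.
Track A = 67, 64, 61: subtracting 3 each time.
Track B = 59, 59, 59, 59, 59, 59: constant 59.
The 16th slot belongs to track A; its 6th term is 52.

52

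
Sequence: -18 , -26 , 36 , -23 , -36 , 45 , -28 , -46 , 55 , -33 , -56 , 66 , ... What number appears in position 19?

-48

Taking every 3rd term gives 3 separate tracks.
Stream A: -18, -23, -28, -33. Subtracting 5 each time.
Stream B: -26, -36, -46, -56. Arithmetic, step −10.
Stream C: 36, 45, 55, 66. Triangular numbers n(n+1)/2 for n = 8, 9, ….
Position 19 falls in stream A as its term 7, giving -48.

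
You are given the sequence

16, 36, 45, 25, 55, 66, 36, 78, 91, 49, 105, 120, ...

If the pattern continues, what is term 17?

171

Reading positions in blocks of 3 reveals the pattern ABB — 2 tracks woven together.
Subsequence A: 16, 25, 36, 49 — the squares 4², 5², 6², ….
Subsequence B: 36, 45, 55, 66, 78, 91, 105, 120 — the triangular numbers T_8, T_9, ….
Position 17 falls in subsequence B as its term 11, giving 171.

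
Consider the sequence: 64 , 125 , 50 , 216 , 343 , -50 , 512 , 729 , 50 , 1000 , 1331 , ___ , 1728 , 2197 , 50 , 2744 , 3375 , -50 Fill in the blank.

-50

The slot pattern repeats as AAB (period 3), so there are 2 interleaved tracks.
Track A: 64, 125, 216, 343, 512, 729, 1000, 1331, 1728, 2197, 2744, 3375. The cubes 4³, 5³, 6³, ….
Track B: 50, -50, 50, ?, 50, -50. Alternating ±50.
The gap is track B's term 4; the rule gives -50.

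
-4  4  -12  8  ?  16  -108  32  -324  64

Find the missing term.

-36

The terms cycle through 2 interleaved subsequences.
Subsequence A: -4, -12, ?, -108, -324 (geometric with ratio 3).
Subsequence B: 4, 8, 16, 32, 64 (successive powers of 2).
Filling subsequence A at index 3 by its rule yields -36.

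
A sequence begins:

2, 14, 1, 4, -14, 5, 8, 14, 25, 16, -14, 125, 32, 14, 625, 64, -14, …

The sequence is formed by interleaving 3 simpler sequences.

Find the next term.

Read the sequence 3 terms at a time; column i is its own pattern.
Stream A: 2, 4, 8, 16, 32, 64 (a geometric progression (common ratio 2)).
Stream B: 14, -14, 14, -14, 14, -14 (oscillating between 14 and -14).
Stream C: 1, 5, 25, 125, 625 (successive powers of 5).
The 18th slot belongs to stream C; its 6th term is 3125.

3125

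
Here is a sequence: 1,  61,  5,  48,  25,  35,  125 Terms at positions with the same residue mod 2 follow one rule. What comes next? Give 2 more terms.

22, 625

Positions 1, 3, 5, … form one subsequence and positions 2, 4, 6, … form another.
Stream A: 1, 5, 25, 125. Powers of 5.
Stream B: 61, 48, 35. Arithmetic, step −13.
Position 8 falls in stream B as its term 4, giving 22.
Position 9 → stream A, term 5 = 625.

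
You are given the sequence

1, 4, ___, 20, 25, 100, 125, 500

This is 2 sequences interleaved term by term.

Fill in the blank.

5

Positions 1, 3, 5, … form one subsequence and positions 2, 4, 6, … form another.
Track A: 1, ?, 25, 125 — powers 5^0, 5^1, 5^2, ….
Track B: 4, 20, 100, 500 — geometric, ×5 each step.
So the missing entry in track A is 5.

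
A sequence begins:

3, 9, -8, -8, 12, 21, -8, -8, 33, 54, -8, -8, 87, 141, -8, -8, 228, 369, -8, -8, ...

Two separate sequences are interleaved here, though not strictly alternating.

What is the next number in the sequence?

Reading positions in blocks of 4 reveals the pattern AABB — 2 tracks woven together.
Stream A = 3, 9, 12, 21, 33, 54, 87, 141, 228, 369: each term equals the sum of the previous two.
Stream B = -8, -8, -8, -8, -8, -8, -8, -8, -8, -8: constant -8.
Position 21 → stream A, term 11 = 597.

597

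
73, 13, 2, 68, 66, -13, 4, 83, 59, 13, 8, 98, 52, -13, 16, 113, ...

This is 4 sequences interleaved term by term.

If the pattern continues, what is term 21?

38

Split by position mod 4: positions 1, 5, 9, … form one track, and each other residue class forms its own.
Track A: 73, 66, 59, 52 — linear: a_n = 80 − 7·n.
Track B: 13, -13, 13, -13 — oscillating between 13 and -13.
Track C: 2, 4, 8, 16 — powers 2^1, 2^2, 2^3, ….
Track D: 68, 83, 98, 113 — linear: a_n = 53 + 15·n.
Position 21 → track A, term 6 = 38.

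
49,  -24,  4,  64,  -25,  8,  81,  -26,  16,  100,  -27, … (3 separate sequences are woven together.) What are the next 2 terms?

Taking every 3rd term gives 3 separate tracks.
Stream A: 49, 64, 81, 100 — consecutive squares n² from n = 7.
Stream B: -24, -25, -26, -27 — subtracting 1 each time.
Stream C: 4, 8, 16 — successive powers of 2.
Term 12 comes from stream C (its 4th entry): 32.
Position 13 → stream A, term 5 = 121.

32, 121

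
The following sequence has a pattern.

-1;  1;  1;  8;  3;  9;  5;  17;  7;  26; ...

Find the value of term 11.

Split by position mod 2 into 2 tracks.
Track A: -1, 1, 3, 5, 7 (adding 2 each time).
Track B: 1, 8, 9, 17, 26 (each term equals the sum of the previous two).
The 11th slot belongs to track A; its 6th term is 9.

9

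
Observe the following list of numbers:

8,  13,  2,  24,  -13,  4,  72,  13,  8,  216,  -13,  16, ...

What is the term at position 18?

Read the sequence 3 terms at a time; column i is its own pattern.
Stream A: 8, 24, 72, 216 (multiplying by 3 each time).
Stream B: 13, -13, 13, -13 (the oscillation 13·(−1)^(n+1)).
Stream C: 2, 4, 8, 16 (powers of 2).
Term 18 comes from stream C (its 6th entry): 64.

64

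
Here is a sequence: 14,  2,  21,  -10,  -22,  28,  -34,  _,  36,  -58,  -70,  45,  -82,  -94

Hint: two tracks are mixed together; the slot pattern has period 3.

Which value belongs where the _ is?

Positions follow the repeating pattern AAB; grouping by letter gives 2 tracks.
Track A: 14, 2, -10, -22, -34, ?, -58, -70, -82, -94. Linear: a_n = 26 − 12·n.
Track B: 21, 28, 36, 45. Triangular numbers n(n+1)/2 for n = 6, 7, ….
Track A's pattern makes the blank -46.

-46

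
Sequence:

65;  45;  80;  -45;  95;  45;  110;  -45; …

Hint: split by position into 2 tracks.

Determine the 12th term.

The terms cycle through 2 interleaved subsequences.
Track A: 65, 80, 95, 110 — arithmetic, step +15.
Track B: 45, -45, 45, -45 — alternating ±45.
Position 12 → track B, term 6 = -45.

-45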